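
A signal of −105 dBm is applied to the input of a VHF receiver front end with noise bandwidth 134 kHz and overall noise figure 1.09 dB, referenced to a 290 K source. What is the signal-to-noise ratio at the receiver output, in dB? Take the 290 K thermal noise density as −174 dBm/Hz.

Noise floor: N = −174 + 10 log₁₀(B) + NF
10 log₁₀(1.34×10⁵) = 51.27 dB
N = −174 + 51.27 + 1.09 = −121.64 dBm
SNR = P_sig − N = −105 − (−121.64) = 16.64 dB → 16.6 dB

16.6 dB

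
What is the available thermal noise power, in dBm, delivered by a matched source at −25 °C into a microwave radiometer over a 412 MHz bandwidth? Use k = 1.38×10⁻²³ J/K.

T = −25 °C + 273.15 = 248.15 K
P_n = kTB = 1.38×10⁻²³ × 248.15 × 4.12×10⁸ = 1.41×10⁻¹² W
In dBm: 10 log₁₀(1.41×10⁻¹² / 10⁻³) = −88.5 dBm

−88.5 dBm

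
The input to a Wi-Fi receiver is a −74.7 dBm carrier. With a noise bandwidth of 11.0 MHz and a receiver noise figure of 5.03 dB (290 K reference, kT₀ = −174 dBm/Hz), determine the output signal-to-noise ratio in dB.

Noise floor: N = −174 + 10 log₁₀(B) + NF
10 log₁₀(1.10×10⁷) = 70.41 dB
N = −174 + 70.41 + 5.03 = −98.56 dBm
SNR = P_sig − N = −74.7 − (−98.56) = 23.86 dB → 23.9 dB

23.9 dB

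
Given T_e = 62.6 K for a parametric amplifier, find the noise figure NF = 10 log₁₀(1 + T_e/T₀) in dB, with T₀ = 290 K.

F = 1 + T_e/T₀ = 1 + 62.6/290 = 1.21586
NF = 10 log₁₀(1.21586) = 0.849 dB

0.849 dB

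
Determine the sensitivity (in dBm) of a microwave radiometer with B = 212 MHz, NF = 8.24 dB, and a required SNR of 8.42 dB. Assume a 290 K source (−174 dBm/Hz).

Sensitivity = −174 + 10 log₁₀(B) + NF + SNR_min
= −174 + 83.26 + 8.24 + 8.42
= −74.08 dBm → −74.1 dBm

−74.1 dBm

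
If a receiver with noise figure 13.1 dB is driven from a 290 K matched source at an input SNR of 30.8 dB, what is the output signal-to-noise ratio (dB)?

17.7 dB

By definition F = SNR_in/SNR_out, so in dB: SNR_out = SNR_in − NF
SNR_out = 30.8 − 13.1 = 17.7 dB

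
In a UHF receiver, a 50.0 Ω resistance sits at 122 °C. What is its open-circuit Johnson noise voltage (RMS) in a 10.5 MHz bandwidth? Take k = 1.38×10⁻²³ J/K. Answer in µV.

3.38 µV

T = 122 °C + 273.15 = 395.15 K
V_n = √(4kTRB)
4kTRB = 4 × 1.38×10⁻²³ × 395.15 × 5.00×10¹ × 1.05×10⁷ = 1.15×10⁻¹¹ V²
V_n = √(1.15×10⁻¹¹) = 3.38×10⁻⁶ V = 3.38 µV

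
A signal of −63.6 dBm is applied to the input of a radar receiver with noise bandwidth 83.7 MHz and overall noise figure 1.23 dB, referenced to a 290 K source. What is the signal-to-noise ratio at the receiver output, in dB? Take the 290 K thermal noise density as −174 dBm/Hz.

29.9 dB

Noise floor: N = −174 + 10 log₁₀(B) + NF
10 log₁₀(8.37×10⁷) = 79.23 dB
N = −174 + 79.23 + 1.23 = −93.54 dBm
SNR = P_sig − N = −63.6 − (−93.54) = 29.94 dB → 29.9 dB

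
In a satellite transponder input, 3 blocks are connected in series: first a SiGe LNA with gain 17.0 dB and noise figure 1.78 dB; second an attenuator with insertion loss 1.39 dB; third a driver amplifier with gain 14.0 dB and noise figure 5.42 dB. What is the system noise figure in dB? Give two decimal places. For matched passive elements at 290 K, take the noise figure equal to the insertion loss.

1.99 dB

Convert to linear (a loss of L dB is a gain of −L dB): F_i = 10^(NF_i/10), G_i = 10^(G_i,dB/10)
  Stage 1: F_1 = 10^(1.78/10) = 1.507, G_1 = 10^(17.0/10) = 50.12
  Stage 2: F_2 = 10^(1.39/10) = 1.377, G_2 = 10^(−1.39/10) = 0.7261
  Stage 3: F_3 = 10^(5.42/10) = 3.483, G_3 = 10^(14.0/10) = 25.12
Friis cascade:
  F = 1.507 + (1.377 − 1)/50.12 + (3.483 − 1)/36.39 = 1.582
NF = 10 log₁₀(1.582) = 1.99 dB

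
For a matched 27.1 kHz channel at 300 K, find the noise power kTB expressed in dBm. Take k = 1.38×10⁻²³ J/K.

−129.5 dBm

P_n = kTB = 1.38×10⁻²³ × 300 × 2.71×10⁴ = 1.12×10⁻¹⁶ W
In dBm: 10 log₁₀(1.12×10⁻¹⁶ / 10⁻³) = −129.5 dBm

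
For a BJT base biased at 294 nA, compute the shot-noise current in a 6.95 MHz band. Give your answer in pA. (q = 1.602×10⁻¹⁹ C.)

I_n = √(2qI·B)
2qI·B = 2 × 1.602×10⁻¹⁹ × 2.94×10⁻⁷ × 6.95×10⁶ = 6.55×10⁻¹⁹ A²
I_n = √(6.55×10⁻¹⁹) = 8.09×10⁻¹⁰ A = 809 pA

809 pA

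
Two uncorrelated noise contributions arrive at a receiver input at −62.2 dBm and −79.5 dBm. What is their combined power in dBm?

−62.1 dBm

Convert to linear, add, convert back:
P₁ = 6.03×10⁻¹⁰ W, P₂ = 1.12×10⁻¹¹ W
P_tot = 6.14×10⁻¹⁰ W → 10 log₁₀(P_tot / 10⁻³) = −62.1 dBm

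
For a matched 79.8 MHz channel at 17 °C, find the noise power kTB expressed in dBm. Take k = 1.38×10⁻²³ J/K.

T = 17 °C + 273.15 = 290.15 K
P_n = kTB = 1.38×10⁻²³ × 290.15 × 7.98×10⁷ = 3.20×10⁻¹³ W
In dBm: 10 log₁₀(3.20×10⁻¹³ / 10⁻³) = −95.0 dBm

−95.0 dBm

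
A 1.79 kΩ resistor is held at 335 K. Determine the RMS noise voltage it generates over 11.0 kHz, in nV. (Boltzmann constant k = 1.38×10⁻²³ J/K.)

603 nV

V_n = √(4kTRB)
4kTRB = 4 × 1.38×10⁻²³ × 335 × 1.79×10³ × 1.10×10⁴ = 3.64×10⁻¹³ V²
V_n = √(3.64×10⁻¹³) = 6.03×10⁻⁷ V = 603 nV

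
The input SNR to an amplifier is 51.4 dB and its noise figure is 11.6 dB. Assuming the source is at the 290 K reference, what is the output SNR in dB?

39.8 dB

By definition F = SNR_in/SNR_out, so in dB: SNR_out = SNR_in − NF
SNR_out = 51.4 − 11.6 = 39.8 dB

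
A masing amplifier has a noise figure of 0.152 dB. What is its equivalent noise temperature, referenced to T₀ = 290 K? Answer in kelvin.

F = 10^(0.152/10) = 1.03562
T_e = (F − 1)·T₀ = (1.03562 − 1) × 290 = 10.3 K

10.3 K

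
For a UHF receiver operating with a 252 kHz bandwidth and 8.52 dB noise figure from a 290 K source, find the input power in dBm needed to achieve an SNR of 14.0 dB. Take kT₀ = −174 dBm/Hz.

Sensitivity = −174 + 10 log₁₀(B) + NF + SNR_min
= −174 + 54.01 + 8.52 + 14.0
= −97.47 dBm → −97.5 dBm

−97.5 dBm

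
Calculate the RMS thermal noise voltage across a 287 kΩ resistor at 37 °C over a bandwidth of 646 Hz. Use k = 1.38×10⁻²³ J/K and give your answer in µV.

T = 37 °C + 273.15 = 310.15 K
V_n = √(4kTRB)
4kTRB = 4 × 1.38×10⁻²³ × 310.15 × 2.87×10⁵ × 6.46×10² = 3.17×10⁻¹² V²
V_n = √(3.17×10⁻¹²) = 1.78×10⁻⁶ V = 1.78 µV

1.78 µV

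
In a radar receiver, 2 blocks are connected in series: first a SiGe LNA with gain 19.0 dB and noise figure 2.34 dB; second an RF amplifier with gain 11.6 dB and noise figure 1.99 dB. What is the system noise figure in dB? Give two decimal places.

2.36 dB

Convert to linear (a loss of L dB is a gain of −L dB): F_i = 10^(NF_i/10), G_i = 10^(G_i,dB/10)
  Stage 1: F_1 = 10^(2.34/10) = 1.714, G_1 = 10^(19.0/10) = 79.43
  Stage 2: F_2 = 10^(1.99/10) = 1.581, G_2 = 10^(11.6/10) = 14.45
Friis cascade:
  F = 1.714 + (1.581 − 1)/79.43 = 1.721
NF = 10 log₁₀(1.721) = 2.36 dB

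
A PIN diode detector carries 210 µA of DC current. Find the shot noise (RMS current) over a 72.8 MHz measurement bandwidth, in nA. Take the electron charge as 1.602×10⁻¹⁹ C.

70.0 nA

I_n = √(2qI·B)
2qI·B = 2 × 1.602×10⁻¹⁹ × 2.10×10⁻⁴ × 7.28×10⁷ = 4.90×10⁻¹⁵ A²
I_n = √(4.90×10⁻¹⁵) = 7.00×10⁻⁸ A = 70.0 nA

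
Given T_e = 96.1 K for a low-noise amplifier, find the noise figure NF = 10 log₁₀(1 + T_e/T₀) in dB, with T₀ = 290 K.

1.24 dB

F = 1 + T_e/T₀ = 1 + 96.1/290 = 1.33138
NF = 10 log₁₀(1.33138) = 1.24 dB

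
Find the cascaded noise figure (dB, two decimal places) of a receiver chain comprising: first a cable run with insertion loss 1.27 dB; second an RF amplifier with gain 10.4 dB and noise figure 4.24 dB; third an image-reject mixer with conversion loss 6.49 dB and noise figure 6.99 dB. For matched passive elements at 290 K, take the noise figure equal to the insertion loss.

Convert to linear (a loss of L dB is a gain of −L dB): F_i = 10^(NF_i/10), G_i = 10^(G_i,dB/10)
  Stage 1: F_1 = 10^(1.27/10) = 1.340, G_1 = 10^(−1.27/10) = 0.7464
  Stage 2: F_2 = 10^(4.24/10) = 2.655, G_2 = 10^(10.4/10) = 10.96
  Stage 3: F_3 = 10^(6.99/10) = 5.000, G_3 = 10^(−6.49/10) = 0.2244
Friis cascade:
  F = 1.340 + (2.655 − 1)/0.7464 + (5.000 − 1)/8.185 = 4.045
NF = 10 log₁₀(4.045) = 6.07 dB

6.07 dB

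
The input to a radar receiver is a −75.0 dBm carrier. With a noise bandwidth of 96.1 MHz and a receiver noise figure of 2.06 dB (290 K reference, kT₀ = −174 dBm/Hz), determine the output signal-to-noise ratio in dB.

17.1 dB

Noise floor: N = −174 + 10 log₁₀(B) + NF
10 log₁₀(9.61×10⁷) = 79.83 dB
N = −174 + 79.83 + 2.06 = −92.11 dBm
SNR = P_sig − N = −75.0 − (−92.11) = 17.11 dB → 17.1 dB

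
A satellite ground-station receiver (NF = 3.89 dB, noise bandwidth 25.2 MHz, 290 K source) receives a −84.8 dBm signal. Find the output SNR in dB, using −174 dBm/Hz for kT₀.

11.3 dB

Noise floor: N = −174 + 10 log₁₀(B) + NF
10 log₁₀(2.52×10⁷) = 74.01 dB
N = −174 + 74.01 + 3.89 = −96.10 dBm
SNR = P_sig − N = −84.8 − (−96.10) = 11.30 dB → 11.3 dB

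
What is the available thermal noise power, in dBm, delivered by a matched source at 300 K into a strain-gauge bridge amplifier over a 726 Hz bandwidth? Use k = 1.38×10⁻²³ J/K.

−145.2 dBm

P_n = kTB = 1.38×10⁻²³ × 300 × 7.26×10² = 3.01×10⁻¹⁸ W
In dBm: 10 log₁₀(3.01×10⁻¹⁸ / 10⁻³) = −145.2 dBm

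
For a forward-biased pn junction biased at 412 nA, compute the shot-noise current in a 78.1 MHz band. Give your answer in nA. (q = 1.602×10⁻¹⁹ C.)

3.21 nA

I_n = √(2qI·B)
2qI·B = 2 × 1.602×10⁻¹⁹ × 4.12×10⁻⁷ × 7.81×10⁷ = 1.03×10⁻¹⁷ A²
I_n = √(1.03×10⁻¹⁷) = 3.21×10⁻⁹ A = 3.21 nA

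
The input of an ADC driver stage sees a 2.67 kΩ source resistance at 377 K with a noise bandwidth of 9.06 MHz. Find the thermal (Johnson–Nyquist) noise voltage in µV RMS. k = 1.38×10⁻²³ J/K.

22.4 µV

V_n = √(4kTRB)
4kTRB = 4 × 1.38×10⁻²³ × 377 × 2.67×10³ × 9.06×10⁶ = 5.03×10⁻¹⁰ V²
V_n = √(5.03×10⁻¹⁰) = 2.24×10⁻⁵ V = 22.4 µV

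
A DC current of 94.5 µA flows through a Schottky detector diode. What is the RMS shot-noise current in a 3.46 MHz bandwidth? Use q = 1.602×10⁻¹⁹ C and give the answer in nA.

I_n = √(2qI·B)
2qI·B = 2 × 1.602×10⁻¹⁹ × 9.45×10⁻⁵ × 3.46×10⁶ = 1.05×10⁻¹⁶ A²
I_n = √(1.05×10⁻¹⁶) = 1.02×10⁻⁸ A = 10.2 nA

10.2 nA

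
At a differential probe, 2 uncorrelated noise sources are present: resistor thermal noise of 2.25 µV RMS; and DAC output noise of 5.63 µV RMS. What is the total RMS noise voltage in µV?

Uncorrelated sources add in power (mean-square): V_tot = √(ΣV_i²)
V_tot = √[(2.25×10⁻⁶)² + (5.63×10⁻⁶)²] = 6.06×10⁻⁶ V = 6.06 µV

6.06 µV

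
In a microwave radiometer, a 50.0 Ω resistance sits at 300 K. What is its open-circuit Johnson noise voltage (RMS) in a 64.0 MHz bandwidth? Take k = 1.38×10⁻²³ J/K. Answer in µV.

V_n = √(4kTRB)
4kTRB = 4 × 1.38×10⁻²³ × 300 × 5.00×10¹ × 6.40×10⁷ = 5.30×10⁻¹¹ V²
V_n = √(5.30×10⁻¹¹) = 7.28×10⁻⁶ V = 7.28 µV

7.28 µV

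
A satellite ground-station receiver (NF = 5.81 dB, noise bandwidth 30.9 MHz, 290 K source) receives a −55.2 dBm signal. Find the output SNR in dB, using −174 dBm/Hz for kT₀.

38.1 dB

Noise floor: N = −174 + 10 log₁₀(B) + NF
10 log₁₀(3.09×10⁷) = 74.9 dB
N = −174 + 74.9 + 5.81 = −93.29 dBm
SNR = P_sig − N = −55.2 − (−93.29) = 38.09 dB → 38.1 dB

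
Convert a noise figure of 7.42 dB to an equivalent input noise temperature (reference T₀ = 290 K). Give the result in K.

1311 K

F = 10^(7.42/10) = 5.52077
T_e = (F − 1)·T₀ = (5.52077 − 1) × 290 = 1311 K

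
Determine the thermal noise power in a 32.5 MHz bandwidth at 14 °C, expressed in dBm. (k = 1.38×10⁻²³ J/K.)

T = 14 °C + 273.15 = 287.15 K
P_n = kTB = 1.38×10⁻²³ × 287.15 × 3.25×10⁷ = 1.29×10⁻¹³ W
In dBm: 10 log₁₀(1.29×10⁻¹³ / 10⁻³) = −98.9 dBm

−98.9 dBm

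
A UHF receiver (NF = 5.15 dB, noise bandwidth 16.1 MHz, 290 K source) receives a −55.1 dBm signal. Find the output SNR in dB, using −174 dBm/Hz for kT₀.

Noise floor: N = −174 + 10 log₁₀(B) + NF
10 log₁₀(1.61×10⁷) = 72.07 dB
N = −174 + 72.07 + 5.15 = −96.78 dBm
SNR = P_sig − N = −55.1 − (−96.78) = 41.68 dB → 41.7 dB

41.7 dB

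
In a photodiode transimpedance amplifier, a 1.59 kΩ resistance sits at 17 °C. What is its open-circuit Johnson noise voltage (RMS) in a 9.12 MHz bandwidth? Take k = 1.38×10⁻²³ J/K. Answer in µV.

15.2 µV

T = 17 °C + 273.15 = 290.15 K
V_n = √(4kTRB)
4kTRB = 4 × 1.38×10⁻²³ × 290.15 × 1.59×10³ × 9.12×10⁶ = 2.32×10⁻¹⁰ V²
V_n = √(2.32×10⁻¹⁰) = 1.52×10⁻⁵ V = 15.2 µV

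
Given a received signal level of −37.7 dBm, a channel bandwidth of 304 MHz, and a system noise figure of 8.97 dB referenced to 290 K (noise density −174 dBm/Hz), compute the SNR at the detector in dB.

42.5 dB

Noise floor: N = −174 + 10 log₁₀(B) + NF
10 log₁₀(3.04×10⁸) = 84.83 dB
N = −174 + 84.83 + 8.97 = −80.20 dBm
SNR = P_sig − N = −37.7 − (−80.20) = 42.50 dB → 42.5 dB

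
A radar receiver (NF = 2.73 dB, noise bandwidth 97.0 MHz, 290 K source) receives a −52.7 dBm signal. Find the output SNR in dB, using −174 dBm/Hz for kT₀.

Noise floor: N = −174 + 10 log₁₀(B) + NF
10 log₁₀(9.70×10⁷) = 79.87 dB
N = −174 + 79.87 + 2.73 = −91.40 dBm
SNR = P_sig − N = −52.7 − (−91.40) = 38.70 dB → 38.7 dB

38.7 dB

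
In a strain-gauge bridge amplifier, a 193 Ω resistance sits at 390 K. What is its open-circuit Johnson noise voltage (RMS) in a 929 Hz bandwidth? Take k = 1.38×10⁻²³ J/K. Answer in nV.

62.1 nV

V_n = √(4kTRB)
4kTRB = 4 × 1.38×10⁻²³ × 390 × 1.93×10² × 9.29×10² = 3.86×10⁻¹⁵ V²
V_n = √(3.86×10⁻¹⁵) = 6.21×10⁻⁸ V = 62.1 nV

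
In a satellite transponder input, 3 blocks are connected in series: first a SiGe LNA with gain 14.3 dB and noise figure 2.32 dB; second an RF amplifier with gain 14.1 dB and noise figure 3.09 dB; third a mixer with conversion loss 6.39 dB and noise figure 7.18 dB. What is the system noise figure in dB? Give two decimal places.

Convert to linear (a loss of L dB is a gain of −L dB): F_i = 10^(NF_i/10), G_i = 10^(G_i,dB/10)
  Stage 1: F_1 = 10^(2.32/10) = 1.706, G_1 = 10^(14.3/10) = 26.92
  Stage 2: F_2 = 10^(3.09/10) = 2.037, G_2 = 10^(14.1/10) = 25.70
  Stage 3: F_3 = 10^(7.18/10) = 5.224, G_3 = 10^(−6.39/10) = 0.2296
Friis cascade:
  F = 1.706 + (2.037 − 1)/26.92 + (5.224 − 1)/691.8 = 1.751
NF = 10 log₁₀(1.751) = 2.43 dB

2.43 dB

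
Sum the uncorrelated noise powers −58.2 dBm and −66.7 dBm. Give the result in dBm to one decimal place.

−57.6 dBm

Convert to linear, add, convert back:
P₁ = 1.51×10⁻⁹ W, P₂ = 2.14×10⁻¹⁰ W
P_tot = 1.73×10⁻⁹ W → 10 log₁₀(P_tot / 10⁻³) = −57.6 dBm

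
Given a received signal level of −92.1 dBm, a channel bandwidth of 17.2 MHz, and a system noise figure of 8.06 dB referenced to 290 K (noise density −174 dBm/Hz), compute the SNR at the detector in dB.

Noise floor: N = −174 + 10 log₁₀(B) + NF
10 log₁₀(1.72×10⁷) = 72.36 dB
N = −174 + 72.36 + 8.06 = −93.58 dBm
SNR = P_sig − N = −92.1 − (−93.58) = 1.48 dB → 1.5 dB

1.5 dB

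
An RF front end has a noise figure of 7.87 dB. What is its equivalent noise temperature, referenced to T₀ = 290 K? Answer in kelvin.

1486 K

F = 10^(7.87/10) = 6.1235
T_e = (F − 1)·T₀ = (6.1235 − 1) × 290 = 1486 K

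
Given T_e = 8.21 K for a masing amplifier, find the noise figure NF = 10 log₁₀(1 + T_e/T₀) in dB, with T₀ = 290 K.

0.121 dB

F = 1 + T_e/T₀ = 1 + 8.21/290 = 1.02831
NF = 10 log₁₀(1.02831) = 0.121 dB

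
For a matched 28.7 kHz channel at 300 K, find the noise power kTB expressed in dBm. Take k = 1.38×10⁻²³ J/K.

P_n = kTB = 1.38×10⁻²³ × 300 × 2.87×10⁴ = 1.19×10⁻¹⁶ W
In dBm: 10 log₁₀(1.19×10⁻¹⁶ / 10⁻³) = −129.3 dBm

−129.3 dBm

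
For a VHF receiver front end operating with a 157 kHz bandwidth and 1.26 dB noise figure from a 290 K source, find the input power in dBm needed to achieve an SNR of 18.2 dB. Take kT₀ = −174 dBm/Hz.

Sensitivity = −174 + 10 log₁₀(B) + NF + SNR_min
= −174 + 51.96 + 1.26 + 18.2
= −102.58 dBm → −102.6 dBm

−102.6 dBm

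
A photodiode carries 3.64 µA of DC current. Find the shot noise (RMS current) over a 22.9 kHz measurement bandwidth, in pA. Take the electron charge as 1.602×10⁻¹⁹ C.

163 pA

I_n = √(2qI·B)
2qI·B = 2 × 1.602×10⁻¹⁹ × 3.64×10⁻⁶ × 2.29×10⁴ = 2.67×10⁻²⁰ A²
I_n = √(2.67×10⁻²⁰) = 1.63×10⁻¹⁰ A = 163 pA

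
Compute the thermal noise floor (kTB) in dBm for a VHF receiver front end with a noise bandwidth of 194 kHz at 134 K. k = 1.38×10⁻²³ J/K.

−124.5 dBm

P_n = kTB = 1.38×10⁻²³ × 134 × 1.94×10⁵ = 3.59×10⁻¹⁶ W
In dBm: 10 log₁₀(3.59×10⁻¹⁶ / 10⁻³) = −124.5 dBm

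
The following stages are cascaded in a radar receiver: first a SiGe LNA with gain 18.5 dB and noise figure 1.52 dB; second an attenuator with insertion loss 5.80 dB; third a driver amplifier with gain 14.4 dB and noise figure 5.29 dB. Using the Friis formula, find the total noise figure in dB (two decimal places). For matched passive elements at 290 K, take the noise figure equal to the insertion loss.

2.00 dB

Convert to linear (a loss of L dB is a gain of −L dB): F_i = 10^(NF_i/10), G_i = 10^(G_i,dB/10)
  Stage 1: F_1 = 10^(1.52/10) = 1.419, G_1 = 10^(18.5/10) = 70.79
  Stage 2: F_2 = 10^(5.80/10) = 3.802, G_2 = 10^(−5.80/10) = 0.2630
  Stage 3: F_3 = 10^(5.29/10) = 3.381, G_3 = 10^(14.4/10) = 27.54
Friis cascade:
  F = 1.419 + (3.802 − 1)/70.79 + (3.381 − 1)/18.62 = 1.586
NF = 10 log₁₀(1.586) = 2.00 dB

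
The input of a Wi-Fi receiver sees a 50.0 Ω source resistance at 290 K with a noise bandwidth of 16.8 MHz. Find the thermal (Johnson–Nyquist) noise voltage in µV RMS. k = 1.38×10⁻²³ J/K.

3.67 µV

V_n = √(4kTRB)
4kTRB = 4 × 1.38×10⁻²³ × 290 × 5.00×10¹ × 1.68×10⁷ = 1.34×10⁻¹¹ V²
V_n = √(1.34×10⁻¹¹) = 3.67×10⁻⁶ V = 3.67 µV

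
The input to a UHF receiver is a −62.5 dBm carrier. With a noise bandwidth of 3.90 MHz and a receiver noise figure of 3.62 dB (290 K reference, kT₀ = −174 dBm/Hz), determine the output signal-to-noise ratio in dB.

Noise floor: N = −174 + 10 log₁₀(B) + NF
10 log₁₀(3.90×10⁶) = 65.91 dB
N = −174 + 65.91 + 3.62 = −104.47 dBm
SNR = P_sig − N = −62.5 − (−104.47) = 41.97 dB → 42.0 dB

42.0 dB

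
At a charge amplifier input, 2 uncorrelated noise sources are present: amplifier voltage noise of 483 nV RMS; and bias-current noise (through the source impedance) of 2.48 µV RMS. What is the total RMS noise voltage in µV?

2.53 µV

Uncorrelated sources add in power (mean-square): V_tot = √(ΣV_i²)
V_tot = √[(4.83×10⁻⁷)² + (2.48×10⁻⁶)²] = 2.53×10⁻⁶ V = 2.53 µV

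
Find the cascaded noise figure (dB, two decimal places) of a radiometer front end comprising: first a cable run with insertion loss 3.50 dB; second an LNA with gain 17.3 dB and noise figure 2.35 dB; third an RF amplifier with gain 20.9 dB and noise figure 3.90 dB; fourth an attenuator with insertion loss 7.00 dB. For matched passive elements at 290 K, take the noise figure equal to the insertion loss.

5.92 dB

Convert to linear (a loss of L dB is a gain of −L dB): F_i = 10^(NF_i/10), G_i = 10^(G_i,dB/10)
  Stage 1: F_1 = 10^(3.50/10) = 2.239, G_1 = 10^(−3.50/10) = 0.4467
  Stage 2: F_2 = 10^(2.35/10) = 1.718, G_2 = 10^(17.3/10) = 53.70
  Stage 3: F_3 = 10^(3.90/10) = 2.455, G_3 = 10^(20.9/10) = 123.0
  Stage 4: F_4 = 10^(7.00/10) = 5.012, G_4 = 10^(−7.00/10) = 0.1995
Friis cascade:
  F = 2.239 + (1.718 − 1)/0.4467 + (2.455 − 1)/23.99 + (5.012 − 1)/2951 = 3.908
NF = 10 log₁₀(3.908) = 5.92 dB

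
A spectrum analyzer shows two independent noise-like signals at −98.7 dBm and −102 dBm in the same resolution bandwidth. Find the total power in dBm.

Convert to linear, add, convert back:
P₁ = 1.35×10⁻¹³ W, P₂ = 6.31×10⁻¹⁴ W
P_tot = 1.98×10⁻¹³ W → 10 log₁₀(P_tot / 10⁻³) = −97.0 dBm

−97.0 dBm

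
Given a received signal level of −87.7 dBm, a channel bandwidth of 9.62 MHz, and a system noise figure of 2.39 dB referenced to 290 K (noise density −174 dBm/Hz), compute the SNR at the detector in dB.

Noise floor: N = −174 + 10 log₁₀(B) + NF
10 log₁₀(9.62×10⁶) = 69.83 dB
N = −174 + 69.83 + 2.39 = −101.78 dBm
SNR = P_sig − N = −87.7 − (−101.78) = 14.08 dB → 14.1 dB

14.1 dB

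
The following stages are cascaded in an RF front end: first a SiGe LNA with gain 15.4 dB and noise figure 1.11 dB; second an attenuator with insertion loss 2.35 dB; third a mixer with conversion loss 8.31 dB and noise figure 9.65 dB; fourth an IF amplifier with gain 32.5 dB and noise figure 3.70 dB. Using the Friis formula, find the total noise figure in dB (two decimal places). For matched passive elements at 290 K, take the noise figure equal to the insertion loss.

3.37 dB

Convert to linear (a loss of L dB is a gain of −L dB): F_i = 10^(NF_i/10), G_i = 10^(G_i,dB/10)
  Stage 1: F_1 = 10^(1.11/10) = 1.291, G_1 = 10^(15.4/10) = 34.67
  Stage 2: F_2 = 10^(2.35/10) = 1.718, G_2 = 10^(−2.35/10) = 0.5821
  Stage 3: F_3 = 10^(9.65/10) = 9.226, G_3 = 10^(−8.31/10) = 0.1476
  Stage 4: F_4 = 10^(3.70/10) = 2.344, G_4 = 10^(32.5/10) = 1778
Friis cascade:
  F = 1.291 + (1.718 − 1)/34.67 + (9.226 − 1)/20.18 + (2.344 − 1)/2.979 = 2.171
NF = 10 log₁₀(2.171) = 3.37 dB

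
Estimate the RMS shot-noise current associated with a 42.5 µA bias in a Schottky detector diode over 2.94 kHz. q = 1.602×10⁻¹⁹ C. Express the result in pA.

200 pA

I_n = √(2qI·B)
2qI·B = 2 × 1.602×10⁻¹⁹ × 4.25×10⁻⁵ × 2.94×10³ = 4.00×10⁻²⁰ A²
I_n = √(4.00×10⁻²⁰) = 2.00×10⁻¹⁰ A = 200 pA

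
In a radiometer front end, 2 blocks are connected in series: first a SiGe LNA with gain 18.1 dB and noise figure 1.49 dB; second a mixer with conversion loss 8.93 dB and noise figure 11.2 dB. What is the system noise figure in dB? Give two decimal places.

2.04 dB

Convert to linear (a loss of L dB is a gain of −L dB): F_i = 10^(NF_i/10), G_i = 10^(G_i,dB/10)
  Stage 1: F_1 = 10^(1.49/10) = 1.409, G_1 = 10^(18.1/10) = 64.57
  Stage 2: F_2 = 10^(11.2/10) = 13.18, G_2 = 10^(−8.93/10) = 0.1279
Friis cascade:
  F = 1.409 + (13.18 − 1)/64.57 = 1.598
NF = 10 log₁₀(1.598) = 2.04 dB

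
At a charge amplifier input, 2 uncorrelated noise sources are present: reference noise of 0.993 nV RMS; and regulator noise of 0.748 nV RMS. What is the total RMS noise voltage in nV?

1.24 nV

Uncorrelated sources add in power (mean-square): V_tot = √(ΣV_i²)
V_tot = √[(9.93×10⁻¹⁰)² + (7.48×10⁻¹⁰)²] = 1.24×10⁻⁹ V = 1.24 nV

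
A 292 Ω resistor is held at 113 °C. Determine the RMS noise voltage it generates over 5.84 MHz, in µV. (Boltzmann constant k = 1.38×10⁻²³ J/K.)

6.03 µV

T = 113 °C + 273.15 = 386.15 K
V_n = √(4kTRB)
4kTRB = 4 × 1.38×10⁻²³ × 386.15 × 2.92×10² × 5.84×10⁶ = 3.63×10⁻¹¹ V²
V_n = √(3.63×10⁻¹¹) = 6.03×10⁻⁶ V = 6.03 µV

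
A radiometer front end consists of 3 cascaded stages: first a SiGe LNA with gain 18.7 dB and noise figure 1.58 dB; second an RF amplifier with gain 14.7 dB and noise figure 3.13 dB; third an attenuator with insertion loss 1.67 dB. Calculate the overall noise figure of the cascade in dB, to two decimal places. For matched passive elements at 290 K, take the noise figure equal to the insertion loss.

1.62 dB

Convert to linear (a loss of L dB is a gain of −L dB): F_i = 10^(NF_i/10), G_i = 10^(G_i,dB/10)
  Stage 1: F_1 = 10^(1.58/10) = 1.439, G_1 = 10^(18.7/10) = 74.13
  Stage 2: F_2 = 10^(3.13/10) = 2.056, G_2 = 10^(14.7/10) = 29.51
  Stage 3: F_3 = 10^(1.67/10) = 1.469, G_3 = 10^(−1.67/10) = 0.6808
Friis cascade:
  F = 1.439 + (2.056 − 1)/74.13 + (1.469 − 1)/2188 = 1.453
NF = 10 log₁₀(1.453) = 1.62 dB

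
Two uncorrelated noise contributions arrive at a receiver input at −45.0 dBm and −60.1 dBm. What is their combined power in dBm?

−44.9 dBm

Convert to linear, add, convert back:
P₁ = 3.16×10⁻⁸ W, P₂ = 9.77×10⁻¹⁰ W
P_tot = 3.26×10⁻⁸ W → 10 log₁₀(P_tot / 10⁻³) = −44.9 dBm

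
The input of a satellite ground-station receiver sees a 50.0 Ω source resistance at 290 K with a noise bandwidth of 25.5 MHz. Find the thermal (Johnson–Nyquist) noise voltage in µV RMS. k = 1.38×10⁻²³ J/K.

V_n = √(4kTRB)
4kTRB = 4 × 1.38×10⁻²³ × 290 × 5.00×10¹ × 2.55×10⁷ = 2.04×10⁻¹¹ V²
V_n = √(2.04×10⁻¹¹) = 4.52×10⁻⁶ V = 4.52 µV

4.52 µV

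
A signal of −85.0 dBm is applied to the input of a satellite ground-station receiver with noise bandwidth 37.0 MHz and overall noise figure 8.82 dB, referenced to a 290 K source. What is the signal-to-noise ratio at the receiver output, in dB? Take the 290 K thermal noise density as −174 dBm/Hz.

Noise floor: N = −174 + 10 log₁₀(B) + NF
10 log₁₀(3.70×10⁷) = 75.68 dB
N = −174 + 75.68 + 8.82 = −89.50 dBm
SNR = P_sig − N = −85.0 − (−89.50) = 4.50 dB → 4.5 dB

4.5 dB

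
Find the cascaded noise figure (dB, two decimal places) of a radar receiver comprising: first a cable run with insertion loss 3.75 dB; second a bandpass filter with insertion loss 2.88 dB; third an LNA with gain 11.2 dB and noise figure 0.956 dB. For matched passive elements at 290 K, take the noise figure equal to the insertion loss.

Convert to linear (a loss of L dB is a gain of −L dB): F_i = 10^(NF_i/10), G_i = 10^(G_i,dB/10)
  Stage 1: F_1 = 10^(3.75/10) = 2.371, G_1 = 10^(−3.75/10) = 0.4217
  Stage 2: F_2 = 10^(2.88/10) = 1.941, G_2 = 10^(−2.88/10) = 0.5152
  Stage 3: F_3 = 10^(0.956/10) = 1.246, G_3 = 10^(11.2/10) = 13.18
Friis cascade:
  F = 2.371 + (1.941 − 1)/0.4217 + (1.246 − 1)/0.2173 = 5.736
NF = 10 log₁₀(5.736) = 7.59 dB

7.59 dB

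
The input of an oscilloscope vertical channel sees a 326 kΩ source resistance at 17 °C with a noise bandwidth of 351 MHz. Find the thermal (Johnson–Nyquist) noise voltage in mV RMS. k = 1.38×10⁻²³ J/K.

T = 17 °C + 273.15 = 290.15 K
V_n = √(4kTRB)
4kTRB = 4 × 1.38×10⁻²³ × 290.15 × 3.26×10⁵ × 3.51×10⁸ = 1.83×10⁻⁶ V²
V_n = √(1.83×10⁻⁶) = 1.35×10⁻³ V = 1.35 mV

1.35 mV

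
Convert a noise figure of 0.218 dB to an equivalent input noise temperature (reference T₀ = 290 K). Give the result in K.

14.9 K

F = 10^(0.218/10) = 1.05148
T_e = (F − 1)·T₀ = (1.05148 − 1) × 290 = 14.9 K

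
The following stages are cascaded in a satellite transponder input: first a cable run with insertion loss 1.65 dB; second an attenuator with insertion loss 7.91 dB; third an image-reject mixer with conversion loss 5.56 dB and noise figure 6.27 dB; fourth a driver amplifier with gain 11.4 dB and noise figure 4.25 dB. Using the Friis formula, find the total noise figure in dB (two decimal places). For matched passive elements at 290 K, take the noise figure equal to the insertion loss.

19.65 dB

Convert to linear (a loss of L dB is a gain of −L dB): F_i = 10^(NF_i/10), G_i = 10^(G_i,dB/10)
  Stage 1: F_1 = 10^(1.65/10) = 1.462, G_1 = 10^(−1.65/10) = 0.6839
  Stage 2: F_2 = 10^(7.91/10) = 6.180, G_2 = 10^(−7.91/10) = 0.1618
  Stage 3: F_3 = 10^(6.27/10) = 4.236, G_3 = 10^(−5.56/10) = 0.2780
  Stage 4: F_4 = 10^(4.25/10) = 2.661, G_4 = 10^(11.4/10) = 13.80
Friis cascade:
  F = 1.462 + (6.180 − 1)/0.6839 + (4.236 − 1)/0.1107 + (2.661 − 1)/0.03076 = 92.27
NF = 10 log₁₀(92.27) = 19.65 dB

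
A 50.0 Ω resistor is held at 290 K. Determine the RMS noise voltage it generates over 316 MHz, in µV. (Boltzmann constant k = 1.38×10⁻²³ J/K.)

15.9 µV

V_n = √(4kTRB)
4kTRB = 4 × 1.38×10⁻²³ × 290 × 5.00×10¹ × 3.16×10⁸ = 2.53×10⁻¹⁰ V²
V_n = √(2.53×10⁻¹⁰) = 1.59×10⁻⁵ V = 15.9 µV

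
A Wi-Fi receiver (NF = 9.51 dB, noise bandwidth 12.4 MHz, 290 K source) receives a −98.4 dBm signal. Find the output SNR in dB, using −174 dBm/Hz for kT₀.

−4.8 dB

Noise floor: N = −174 + 10 log₁₀(B) + NF
10 log₁₀(1.24×10⁷) = 70.93 dB
N = −174 + 70.93 + 9.51 = −93.56 dBm
SNR = P_sig − N = −98.4 − (−93.56) = −4.84 dB → −4.8 dB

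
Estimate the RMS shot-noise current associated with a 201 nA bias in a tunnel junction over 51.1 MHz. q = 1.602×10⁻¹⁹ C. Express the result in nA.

1.81 nA

I_n = √(2qI·B)
2qI·B = 2 × 1.602×10⁻¹⁹ × 2.01×10⁻⁷ × 5.11×10⁷ = 3.29×10⁻¹⁸ A²
I_n = √(3.29×10⁻¹⁸) = 1.81×10⁻⁹ A = 1.81 nA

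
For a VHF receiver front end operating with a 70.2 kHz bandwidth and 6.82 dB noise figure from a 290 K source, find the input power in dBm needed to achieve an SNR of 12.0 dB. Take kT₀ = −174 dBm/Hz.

−106.7 dBm

Sensitivity = −174 + 10 log₁₀(B) + NF + SNR_min
= −174 + 48.46 + 6.82 + 12.0
= −106.72 dBm → −106.7 dBm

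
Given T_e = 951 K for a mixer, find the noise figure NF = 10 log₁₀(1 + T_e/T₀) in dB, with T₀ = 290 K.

6.31 dB

F = 1 + T_e/T₀ = 1 + 951/290 = 4.27931
NF = 10 log₁₀(4.27931) = 6.31 dB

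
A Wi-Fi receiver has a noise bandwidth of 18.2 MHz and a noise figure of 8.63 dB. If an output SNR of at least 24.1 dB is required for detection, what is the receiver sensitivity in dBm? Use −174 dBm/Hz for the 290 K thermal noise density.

−68.7 dBm

Sensitivity = −174 + 10 log₁₀(B) + NF + SNR_min
= −174 + 72.6 + 8.63 + 24.1
= −68.67 dBm → −68.7 dBm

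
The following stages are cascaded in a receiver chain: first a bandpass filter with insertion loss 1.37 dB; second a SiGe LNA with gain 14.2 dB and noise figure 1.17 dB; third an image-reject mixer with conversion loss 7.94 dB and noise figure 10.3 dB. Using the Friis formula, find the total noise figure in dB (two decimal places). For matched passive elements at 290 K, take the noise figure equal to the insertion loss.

Convert to linear (a loss of L dB is a gain of −L dB): F_i = 10^(NF_i/10), G_i = 10^(G_i,dB/10)
  Stage 1: F_1 = 10^(1.37/10) = 1.371, G_1 = 10^(−1.37/10) = 0.7295
  Stage 2: F_2 = 10^(1.17/10) = 1.309, G_2 = 10^(14.2/10) = 26.30
  Stage 3: F_3 = 10^(10.3/10) = 10.72, G_3 = 10^(−7.94/10) = 0.1607
Friis cascade:
  F = 1.371 + (1.309 − 1)/0.7295 + (10.72 − 1)/19.19 = 2.301
NF = 10 log₁₀(2.301) = 3.62 dB

3.62 dB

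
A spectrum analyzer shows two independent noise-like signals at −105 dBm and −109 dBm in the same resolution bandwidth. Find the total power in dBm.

Convert to linear, add, convert back:
P₁ = 3.16×10⁻¹⁴ W, P₂ = 1.26×10⁻¹⁴ W
P_tot = 4.42×10⁻¹⁴ W → 10 log₁₀(P_tot / 10⁻³) = −103.5 dBm

−103.5 dBm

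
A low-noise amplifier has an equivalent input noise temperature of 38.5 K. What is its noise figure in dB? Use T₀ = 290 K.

F = 1 + T_e/T₀ = 1 + 38.5/290 = 1.13276
NF = 10 log₁₀(1.13276) = 0.541 dB

0.541 dB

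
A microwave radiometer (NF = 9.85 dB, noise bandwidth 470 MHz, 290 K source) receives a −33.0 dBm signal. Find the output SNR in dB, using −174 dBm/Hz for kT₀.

44.4 dB

Noise floor: N = −174 + 10 log₁₀(B) + NF
10 log₁₀(4.70×10⁸) = 86.72 dB
N = −174 + 86.72 + 9.85 = −77.43 dBm
SNR = P_sig − N = −33.0 − (−77.43) = 44.43 dB → 44.4 dB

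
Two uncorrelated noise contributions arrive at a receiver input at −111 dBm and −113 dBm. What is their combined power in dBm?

−108.9 dBm

Convert to linear, add, convert back:
P₁ = 7.94×10⁻¹⁵ W, P₂ = 5.01×10⁻¹⁵ W
P_tot = 1.30×10⁻¹⁴ W → 10 log₁₀(P_tot / 10⁻³) = −108.9 dBm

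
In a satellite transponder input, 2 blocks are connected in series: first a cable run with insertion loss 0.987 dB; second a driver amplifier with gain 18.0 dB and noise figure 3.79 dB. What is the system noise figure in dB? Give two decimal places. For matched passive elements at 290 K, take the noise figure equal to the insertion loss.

Convert to linear (a loss of L dB is a gain of −L dB): F_i = 10^(NF_i/10), G_i = 10^(G_i,dB/10)
  Stage 1: F_1 = 10^(0.987/10) = 1.255, G_1 = 10^(−0.987/10) = 0.7967
  Stage 2: F_2 = 10^(3.79/10) = 2.393, G_2 = 10^(18.0/10) = 63.10
Friis cascade:
  F = 1.255 + (2.393 − 1)/0.7967 = 3.004
NF = 10 log₁₀(3.004) = 4.78 dB

4.78 dB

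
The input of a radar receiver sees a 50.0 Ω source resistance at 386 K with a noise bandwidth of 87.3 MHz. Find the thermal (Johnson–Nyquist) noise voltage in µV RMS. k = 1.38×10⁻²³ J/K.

9.64 µV

V_n = √(4kTRB)
4kTRB = 4 × 1.38×10⁻²³ × 386 × 5.00×10¹ × 8.73×10⁷ = 9.30×10⁻¹¹ V²
V_n = √(9.30×10⁻¹¹) = 9.64×10⁻⁶ V = 9.64 µV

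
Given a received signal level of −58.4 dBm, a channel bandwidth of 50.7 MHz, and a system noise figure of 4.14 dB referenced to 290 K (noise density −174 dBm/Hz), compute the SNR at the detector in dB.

34.4 dB

Noise floor: N = −174 + 10 log₁₀(B) + NF
10 log₁₀(5.07×10⁷) = 77.05 dB
N = −174 + 77.05 + 4.14 = −92.81 dBm
SNR = P_sig − N = −58.4 − (−92.81) = 34.41 dB → 34.4 dB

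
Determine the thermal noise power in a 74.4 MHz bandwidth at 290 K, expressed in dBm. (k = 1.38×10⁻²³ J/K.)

P_n = kTB = 1.38×10⁻²³ × 290 × 7.44×10⁷ = 2.98×10⁻¹³ W
In dBm: 10 log₁₀(2.98×10⁻¹³ / 10⁻³) = −95.3 dBm

−95.3 dBm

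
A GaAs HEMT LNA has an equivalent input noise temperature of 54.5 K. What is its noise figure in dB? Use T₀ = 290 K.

F = 1 + T_e/T₀ = 1 + 54.5/290 = 1.18793
NF = 10 log₁₀(1.18793) = 0.748 dB

0.748 dB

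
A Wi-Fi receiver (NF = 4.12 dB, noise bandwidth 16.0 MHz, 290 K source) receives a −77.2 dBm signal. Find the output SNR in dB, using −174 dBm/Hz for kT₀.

Noise floor: N = −174 + 10 log₁₀(B) + NF
10 log₁₀(1.60×10⁷) = 72.04 dB
N = −174 + 72.04 + 4.12 = −97.84 dBm
SNR = P_sig − N = −77.2 − (−97.84) = 20.64 dB → 20.6 dB

20.6 dB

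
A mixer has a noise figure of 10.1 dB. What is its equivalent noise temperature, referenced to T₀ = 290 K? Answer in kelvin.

F = 10^(10.1/10) = 10.2329
T_e = (F − 1)·T₀ = (10.2329 − 1) × 290 = 2678 K

2678 K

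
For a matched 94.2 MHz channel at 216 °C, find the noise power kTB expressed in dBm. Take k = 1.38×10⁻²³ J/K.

−92.0 dBm

T = 216 °C + 273.15 = 489.15 K
P_n = kTB = 1.38×10⁻²³ × 489.15 × 9.42×10⁷ = 6.36×10⁻¹³ W
In dBm: 10 log₁₀(6.36×10⁻¹³ / 10⁻³) = −92.0 dBm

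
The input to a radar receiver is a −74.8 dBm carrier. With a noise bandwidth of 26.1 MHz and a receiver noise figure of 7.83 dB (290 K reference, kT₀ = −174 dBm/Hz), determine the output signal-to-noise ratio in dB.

17.2 dB

Noise floor: N = −174 + 10 log₁₀(B) + NF
10 log₁₀(2.61×10⁷) = 74.17 dB
N = −174 + 74.17 + 7.83 = −92.00 dBm
SNR = P_sig − N = −74.8 − (−92.00) = 17.20 dB → 17.2 dB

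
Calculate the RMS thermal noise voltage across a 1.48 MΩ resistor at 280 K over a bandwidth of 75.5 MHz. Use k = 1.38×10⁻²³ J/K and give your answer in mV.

V_n = √(4kTRB)
4kTRB = 4 × 1.38×10⁻²³ × 280 × 1.48×10⁶ × 7.55×10⁷ = 1.73×10⁻⁶ V²
V_n = √(1.73×10⁻⁶) = 1.31×10⁻³ V = 1.31 mV

1.31 mV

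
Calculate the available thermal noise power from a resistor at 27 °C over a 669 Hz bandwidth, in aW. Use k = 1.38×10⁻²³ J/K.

T = 27 °C + 273.15 = 300.15 K
P_n = kTB = 1.38×10⁻²³ × 300.15 × 6.69×10² = 2.77×10⁻¹⁸ W = 2.77 aW

2.77 aW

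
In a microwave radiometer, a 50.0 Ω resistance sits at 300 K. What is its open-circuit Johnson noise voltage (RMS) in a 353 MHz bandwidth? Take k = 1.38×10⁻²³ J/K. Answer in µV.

17.1 µV

V_n = √(4kTRB)
4kTRB = 4 × 1.38×10⁻²³ × 300 × 5.00×10¹ × 3.53×10⁸ = 2.92×10⁻¹⁰ V²
V_n = √(2.92×10⁻¹⁰) = 1.71×10⁻⁵ V = 17.1 µV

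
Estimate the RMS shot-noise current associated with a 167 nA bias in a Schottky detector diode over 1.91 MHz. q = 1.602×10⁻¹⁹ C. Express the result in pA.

I_n = √(2qI·B)
2qI·B = 2 × 1.602×10⁻¹⁹ × 1.67×10⁻⁷ × 1.91×10⁶ = 1.02×10⁻¹⁹ A²
I_n = √(1.02×10⁻¹⁹) = 3.20×10⁻¹⁰ A = 320 pA

320 pA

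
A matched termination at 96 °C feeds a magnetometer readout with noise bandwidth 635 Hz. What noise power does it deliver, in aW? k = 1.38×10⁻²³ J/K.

3.23 aW

T = 96 °C + 273.15 = 369.15 K
P_n = kTB = 1.38×10⁻²³ × 369.15 × 6.35×10² = 3.23×10⁻¹⁸ W = 3.23 aW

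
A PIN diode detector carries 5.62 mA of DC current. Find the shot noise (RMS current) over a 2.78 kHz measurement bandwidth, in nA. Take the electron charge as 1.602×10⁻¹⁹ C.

2.24 nA

I_n = √(2qI·B)
2qI·B = 2 × 1.602×10⁻¹⁹ × 5.62×10⁻³ × 2.78×10³ = 5.01×10⁻¹⁸ A²
I_n = √(5.01×10⁻¹⁸) = 2.24×10⁻⁹ A = 2.24 nA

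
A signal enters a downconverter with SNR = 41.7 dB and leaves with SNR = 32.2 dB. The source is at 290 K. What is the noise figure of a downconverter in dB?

9.5 dB

NF (dB) = SNR_in(dB) − SNR_out(dB) when the source is at T₀
NF = 41.7 − 32.2 = 9.5 dB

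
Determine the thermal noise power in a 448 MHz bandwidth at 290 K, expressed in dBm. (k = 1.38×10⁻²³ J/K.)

−87.5 dBm

P_n = kTB = 1.38×10⁻²³ × 290 × 4.48×10⁸ = 1.79×10⁻¹² W
In dBm: 10 log₁₀(1.79×10⁻¹² / 10⁻³) = −87.5 dBm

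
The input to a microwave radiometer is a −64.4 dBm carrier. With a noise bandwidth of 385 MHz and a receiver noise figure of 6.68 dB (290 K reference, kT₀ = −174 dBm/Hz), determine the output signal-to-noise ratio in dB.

17.1 dB

Noise floor: N = −174 + 10 log₁₀(B) + NF
10 log₁₀(3.85×10⁸) = 85.85 dB
N = −174 + 85.85 + 6.68 = −81.47 dBm
SNR = P_sig − N = −64.4 − (−81.47) = 17.07 dB → 17.1 dB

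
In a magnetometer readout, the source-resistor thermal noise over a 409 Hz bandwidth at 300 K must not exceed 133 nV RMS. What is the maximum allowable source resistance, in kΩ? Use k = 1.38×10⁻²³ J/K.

Johnson–Nyquist: V_n = √(4kTRB) ⇒ R = V_n² / (4kTB)
4kTB = 4 × 1.38×10⁻²³ × 300 × 4.09×10² = 6.77×10⁻¹⁸
R = (1.33×10⁻⁷)² / 6.77×10⁻¹⁸ = 2.61×10³ Ω = 2.61 kΩ

2.61 kΩ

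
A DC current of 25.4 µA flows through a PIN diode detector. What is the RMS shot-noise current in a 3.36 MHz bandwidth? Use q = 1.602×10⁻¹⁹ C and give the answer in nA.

5.23 nA

I_n = √(2qI·B)
2qI·B = 2 × 1.602×10⁻¹⁹ × 2.54×10⁻⁵ × 3.36×10⁶ = 2.73×10⁻¹⁷ A²
I_n = √(2.73×10⁻¹⁷) = 5.23×10⁻⁹ A = 5.23 nA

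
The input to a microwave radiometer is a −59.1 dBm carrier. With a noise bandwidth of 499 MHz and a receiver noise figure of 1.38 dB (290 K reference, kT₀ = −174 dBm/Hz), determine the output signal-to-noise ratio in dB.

Noise floor: N = −174 + 10 log₁₀(B) + NF
10 log₁₀(4.99×10⁸) = 86.98 dB
N = −174 + 86.98 + 1.38 = −85.64 dBm
SNR = P_sig − N = −59.1 − (−85.64) = 26.54 dB → 26.5 dB

26.5 dB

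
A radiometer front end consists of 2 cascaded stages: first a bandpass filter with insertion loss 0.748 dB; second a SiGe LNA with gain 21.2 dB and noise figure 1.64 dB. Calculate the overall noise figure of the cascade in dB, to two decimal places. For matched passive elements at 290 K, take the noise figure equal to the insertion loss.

Convert to linear (a loss of L dB is a gain of −L dB): F_i = 10^(NF_i/10), G_i = 10^(G_i,dB/10)
  Stage 1: F_1 = 10^(0.748/10) = 1.188, G_1 = 10^(−0.748/10) = 0.8418
  Stage 2: F_2 = 10^(1.64/10) = 1.459, G_2 = 10^(21.2/10) = 131.8
Friis cascade:
  F = 1.188 + (1.459 − 1)/0.8418 = 1.733
NF = 10 log₁₀(1.733) = 2.39 dB

2.39 dB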